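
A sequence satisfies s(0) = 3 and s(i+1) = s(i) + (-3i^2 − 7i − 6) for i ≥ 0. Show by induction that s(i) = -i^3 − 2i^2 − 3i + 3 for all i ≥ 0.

Base case: s(0) = 3, and -0^3 − 2·0^2 − 3·0 + 3 = 3.
Assume s(m) = -m^3 − 2m^2 − 3m + 3.
Then s(m+1) = s(m) + (-3m^2 − 7m − 6) = (-m^3 − 2m^2 − 3m + 3) + (-3m^2 − 7m − 6) = -m^3 − 5m^2 − 10m − 3,
and -(m+1)^3 − 2·(m+1)^2 − 3·(m+1) + 3 = -m^3 − 5m^2 − 10m − 3.
This completes the inductive step, so s(i) = -i^3 − 2i^2 − 3i + 3 for all i ≥ 0.

s(i) = -i^3 − 2i^2 − 3i + 3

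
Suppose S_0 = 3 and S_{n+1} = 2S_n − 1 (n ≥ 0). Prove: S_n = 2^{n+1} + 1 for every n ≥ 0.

Base case: S_0 = 3, and 2^{0+1} + 1 = 2 + 1 = 3.
Assume S_k = 2^{k+1} + 1 for some k ≥ 0.
Then S_{k+1} = 2S_k − 1 = 2·(2^{k+1} + 1) − 1 = 2^{k+2} + 2 − 1 = 2^{k+2} + 1.
By induction, S_n = 2^{n+1} + 1 for all n ≥ 0.

S_n = 2^{n+1} + 1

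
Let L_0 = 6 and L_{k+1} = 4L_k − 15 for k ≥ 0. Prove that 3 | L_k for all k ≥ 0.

Base case: L_0 = 6 = 3·2, so 3 | L_0.
Assume 3 | L_r, so L_r = 3t for some integer t.
Then L_{r+1} = 4L_r − 15 = 4·(3t) − 15 = 3(4t − 5), so 3 | L_{r+1}.
By induction, 3 | L_k for all k ≥ 0.

3 | L_k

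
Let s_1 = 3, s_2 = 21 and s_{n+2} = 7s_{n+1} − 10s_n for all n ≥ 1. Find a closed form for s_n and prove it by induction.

Claim: s_n = 5^n − 2^n.

Base cases: s_1 = 3 and 5^1 − 2^1 = 3; s_2 = 21 and 5^2 − 2^2 = 21.
Assume s_j = 5^j − 2^j for all 1 ≤ j ≤ r, where r ≥ 2.
Then s_{r+1} = 7s_r − 10s_{r−1} = 7·(5^r − 2^r) − 10·(5^{r−1} − 2^{r−1}) = (7·5 − 10)5^{r−1} − (7·2 − 10)2^{r−1} = 25·5^{r−1} − 4·2^{r−1} = 5^{r+1} − 2^{r+1}.
This completes the inductive step, so s_n = 5^n − 2^n for all n ≥ 1.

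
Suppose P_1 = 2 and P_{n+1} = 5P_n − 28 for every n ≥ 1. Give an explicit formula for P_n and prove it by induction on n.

Claim: P_n = -5^n + 7.

Base case: P_1 = 2, and -5^1 + 7 = -5 + 7 = 2.
Assume P_r = -5^r + 7 for some r ≥ 1.
Then P_{r+1} = 5P_r − 28 = 5·(-5^r + 7) − 28 = -5^{r+1} + 35 − 28 = -5^{r+1} + 7.
By induction, P_n = -5^n + 7 for all n ≥ 1.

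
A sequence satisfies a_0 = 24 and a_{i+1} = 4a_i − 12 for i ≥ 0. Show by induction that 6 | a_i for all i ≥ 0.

Base case: a_0 = 24 = 6·4, so 6 | a_0.
Assume 6 | a_k, so a_k = 6t for some integer t.
Then a_{k+1} = 4a_k − 12 = 4·(6t) − 12 = 6(4t − 2), so 6 | a_{k+1}.
This completes the inductive step, so 6 | a_i for all i ≥ 0.

6 | a_i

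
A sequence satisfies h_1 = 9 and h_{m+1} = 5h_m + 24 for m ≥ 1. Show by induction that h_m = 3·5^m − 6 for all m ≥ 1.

Base case: h_1 = 9, and 3·5^1 − 6 = 15 − 6 = 9.
Assume h_r = 3·5^r − 6 for some r ≥ 1.
Then h_{r+1} = 5h_r + 24 = 5·(3·5^r − 6) + 24 = 15·5^r − 30 + 24 = 3·5^{r+1} − 6.
This completes the inductive step, so h_m = 3·5^m − 6 for all m ≥ 1.

h_m = 3·5^m − 6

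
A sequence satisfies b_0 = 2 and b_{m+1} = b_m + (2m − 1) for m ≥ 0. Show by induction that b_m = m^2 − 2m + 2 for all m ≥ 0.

Base case: b_0 = 2, and 0^2 − 2·0 + 2 = 2.
Assume b_r = r^2 − 2r + 2.
Then b_{r+1} = b_r + (2r − 1) = (r^2 − 2r + 2) + (2r − 1) = r^2 + 1,
and (r+1)^2 − 2·(r+1) + 2 = r^2 + 1.
By induction, b_m = m^2 − 2m + 2 for all m ≥ 0.

b_m = m^2 − 2m + 2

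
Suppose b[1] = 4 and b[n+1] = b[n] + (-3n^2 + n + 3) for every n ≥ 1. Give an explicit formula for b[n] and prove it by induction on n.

Claim: b[n] = -n^3 + 2n^2 + 2n + 1.

Base case: b[1] = 4, and -1^3 + 2·1^2 + 2·1 + 1 = 4.
Assume b[r] = -r^3 + 2r^2 + 2r + 1.
Then b[r+1] = b[r] + (-3r^2 + r + 3) = (-r^3 + 2r^2 + 2r + 1) + (-3r^2 + r + 3) = -r^3 − r^2 + 3r + 4,
and -(r+1)^3 + 2·(r+1)^2 + 2·(r+1) + 1 = -r^3 − r^2 + 3r + 4.
Hence b[n] = -n^3 + 2n^2 + 2n + 1 for every n ≥ 1, by induction.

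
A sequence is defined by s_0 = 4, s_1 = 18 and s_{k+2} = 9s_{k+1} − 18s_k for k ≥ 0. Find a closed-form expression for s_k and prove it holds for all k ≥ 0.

Claim: s_k = 2·3^k + 2·6^k.

Base cases: s_0 = 4 and 2·3^0 + 2·6^0 = 4; s_1 = 18 and 2·3^1 + 2·6^1 = 18.
Assume s_j = 2·3^j + 2·6^j for all 0 ≤ j ≤ r, where r ≥ 1.
Then s_{r+1} = 9s_r − 18s_{r−1} = 9·(2·3^r + 2·6^r) − 18·(2·3^{r−1} + 2·6^{r−1}) = 2·(9·3 − 18)3^{r−1} + 2·(9·6 − 18)6^{r−1} = 18·3^{r−1} + 72·6^{r−1} = 2·3^{r+1} + 2·6^{r+1}.
This completes the inductive step, so s_k = 2·3^k + 2·6^k for all k ≥ 0.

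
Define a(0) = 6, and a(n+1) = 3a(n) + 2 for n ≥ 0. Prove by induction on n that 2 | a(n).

Base case: a(0) = 6 = 2·3, so 2 | a(0).
Assume 2 | a(m), so a(m) = 2t for some integer t.
Then a(m+1) = 3a(m) + 2 = 3·(2t) + 2 = 2(3t + 1), so 2 | a(m+1).
By induction, 2 | a(n) for all n ≥ 0.

2 | a(n)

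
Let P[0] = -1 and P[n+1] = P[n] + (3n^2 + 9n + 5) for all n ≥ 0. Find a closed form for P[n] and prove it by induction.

Claim: P[n] = n^3 + 3n^2 + n − 1.

Base case: P[0] = -1, and 0^3 + 3·0^2 + 0 − 1 = -1.
Assume P[k] = k^3 + 3k^2 + k − 1.
Then P[k+1] = P[k] + (3k^2 + 9k + 5) = (k^3 + 3k^2 + k − 1) + (3k^2 + 9k + 5) = k^3 + 6k^2 + 10k + 4,
and (k+1)^3 + 3·(k+1)^2 + (k+1) − 1 = k^3 + 6k^2 + 10k + 4.
Hence P[n] = n^3 + 3n^2 + n − 1 for every n ≥ 0, by induction.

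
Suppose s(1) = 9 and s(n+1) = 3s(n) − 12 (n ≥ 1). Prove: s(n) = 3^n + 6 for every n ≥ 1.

Base case: s(1) = 9, and 3^1 + 6 = 3 + 6 = 9.
Assume s(k) = 3^k + 6 for some k ≥ 1.
Then s(k+1) = 3s(k) − 12 = 3·(3^k + 6) − 12 = 3^{k+1} + 18 − 12 = 3^{k+1} + 6.
Hence s(n) = 3^n + 6 for every n ≥ 1, by induction.

s(n) = 3^n + 6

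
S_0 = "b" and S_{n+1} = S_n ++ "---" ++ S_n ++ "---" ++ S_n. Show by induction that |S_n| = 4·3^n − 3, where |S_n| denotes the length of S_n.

Base case: |S_0| = 1, and 4·3^0 − 3 = 1.
Assume |S_j| = 4·3^j − 3.
Then |S_{j+1}| = 3|S_j| + 6 = 3(4·3^j − 3) + 6 = 4·3^{j+1} − 9 + 6 = 4·3^{j+1} − 3.
So the formula holds for j+1, and by induction |S_n| = 4·3^n − 3 for all n ≥ 0.

|S_n| = 4·3^n − 3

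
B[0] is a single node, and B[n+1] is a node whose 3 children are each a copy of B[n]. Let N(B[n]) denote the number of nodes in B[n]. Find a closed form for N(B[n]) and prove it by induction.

Claim: N(B[n]) = (3^{n+1} − 1)/2.

Base case: N(B[0]) = 1, and (3^{0+1} − 1)/2 = 1.
Assume N(B[r]) = (3^{r+1} − 1)/2.
Then N(B[r+1]) = 1 + 3N(B[r]) = 1 + 3·(3^{r+1} − 1)/2 = 1 + (3^{r+2} − 3)/2 = (2 + 3^{r+2} − 3)/2 = (3^{r+2} − 1)/2.
This completes the inductive step, so N(B[n]) = (3^{n+1} − 1)/2 for all n ≥ 0.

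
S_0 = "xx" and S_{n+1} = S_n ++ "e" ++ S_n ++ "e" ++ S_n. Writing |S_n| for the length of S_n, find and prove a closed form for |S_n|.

Claim: |S_n| = 3^{n+1} − 1.

Base case: |S_0| = 2, and 3^{0+1} − 1 = 2.
Assume |S_m| = 3^{m+1} − 1.
Then |S_{m+1}| = 3|S_m| + 2 = 3(3^{m+1} − 1) + 2 = 3^{m+2} − 3 + 2 = 3^{m+2} − 1.
So the formula holds for m+1, and by induction |S_n| = 3^{n+1} − 1 for all n ≥ 0.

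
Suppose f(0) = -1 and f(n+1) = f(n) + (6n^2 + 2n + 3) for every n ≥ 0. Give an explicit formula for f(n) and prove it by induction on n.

Claim: f(n) = 2n^3 − 2n^2 + 3n − 1.

Base case: f(0) = -1, and 2·0^3 − 2·0^2 + 3·0 − 1 = -1.
Assume f(r) = 2r^3 − 2r^2 + 3r − 1.
Then f(r+1) = f(r) + (6r^2 + 2r + 3) = (2r^3 − 2r^2 + 3r − 1) + (6r^2 + 2r + 3) = 2r^3 + 4r^2 + 5r + 2,
and 2·(r+1)^3 − 2·(r+1)^2 + 3·(r+1) − 1 = 2r^3 + 4r^2 + 5r + 2.
By induction, f(n) = 2n^3 − 2n^2 + 3n − 1 for all n ≥ 0.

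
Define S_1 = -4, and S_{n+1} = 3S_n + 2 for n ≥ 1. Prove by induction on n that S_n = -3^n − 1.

Base case: S_1 = -4, and -3^1 − 1 = -3 − 1 = -4.
Assume S_k = -3^k − 1 for some k ≥ 1.
Then S_{k+1} = 3S_k + 2 = 3·(-3^k − 1) + 2 = -3^{k+1} − 3 + 2 = -3^{k+1} − 1.
By induction, S_n = -3^n − 1 for all n ≥ 1.

S_n = -3^n − 1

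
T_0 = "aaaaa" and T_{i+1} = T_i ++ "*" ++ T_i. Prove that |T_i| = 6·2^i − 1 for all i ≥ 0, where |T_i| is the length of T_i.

Base case: |T_0| = 5, and 6·2^0 − 1 = 5.
Assume |T_m| = 6·2^m − 1.
Then |T_{m+1}| = |T_m| + 1 + |T_m| = 2|T_m| + 1 = 2(6·2^m − 1) + 1 = 6·2^{m+1} − 2 + 1 = 6·2^{m+1} − 1.
So the formula holds for m+1, and by induction |T_i| = 6·2^i − 1 for all i ≥ 0.

|T_i| = 6·2^i − 1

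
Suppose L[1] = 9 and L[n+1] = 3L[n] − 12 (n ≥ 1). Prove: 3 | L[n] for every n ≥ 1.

Base case: L[1] = 9 = 3·3, so 3 | L[1].
Assume 3 | L[j], so L[j] = 3t for some integer t.
Then L[j+1] = 3L[j] − 12 = 3·(3t) − 12 = 3(3t − 4), so 3 | L[j+1].
By induction, 3 | L[n] for all n ≥ 1.

3 | L[n]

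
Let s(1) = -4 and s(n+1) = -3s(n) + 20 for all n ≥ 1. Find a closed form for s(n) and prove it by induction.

Claim: s(n) = 3·(-3)^n + 5.

Base case: s(1) = -4, and 3·(-3)^1 + 5 = -9 + 5 = -4.
Assume s(m) = 3·(-3)^m + 5 for some m ≥ 1.
Then s(m+1) = -3s(m) + 20 = -3·(3·(-3)^m + 5) + 20 = -9·(-3)^m − 15 + 20 = 3·(-3)^{m+1} + 5.
This completes the inductive step, so s(n) = 3·(-3)^n + 5 for all n ≥ 1.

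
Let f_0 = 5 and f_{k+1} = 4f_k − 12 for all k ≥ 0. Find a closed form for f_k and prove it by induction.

Claim: f_k = 4^k + 4.

Base case: f_0 = 5, and 4^0 + 4 = 1 + 4 = 5.
Assume f_j = 4^j + 4 for some j ≥ 0.
Then f_{j+1} = 4f_j − 12 = 4·(4^j + 4) − 12 = 4^{j+1} + 16 − 12 = 4^{j+1} + 4.
Hence f_k = 4^k + 4 for every k ≥ 0, by induction.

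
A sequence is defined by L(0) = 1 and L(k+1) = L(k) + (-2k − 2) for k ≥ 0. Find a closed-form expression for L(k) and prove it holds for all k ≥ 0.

Claim: L(k) = -k^2 − k + 1.

Base case: L(0) = 1, and -0^2 − 0 + 1 = 1.
Assume L(r) = -r^2 − r + 1.
Then L(r+1) = L(r) + (-2r − 2) = (-r^2 − r + 1) + (-2r − 2) = -r^2 − 3r − 1,
and -(r+1)^2 − (r+1) + 1 = -r^2 − 3r − 1.
By induction, L(k) = -k^2 − k + 1 for all k ≥ 0.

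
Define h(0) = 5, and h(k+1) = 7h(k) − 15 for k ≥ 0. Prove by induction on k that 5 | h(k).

Base case: h(0) = 5 = 5·1, so 5 | h(0).
Assume 5 | h(j), so h(j) = 5t for some integer t.
Then h(j+1) = 7h(j) − 15 = 7·(5t) − 15 = 5(7t − 3), so 5 | h(j+1).
So the property holds for j+1, and by induction 5 | h(k) for all k ≥ 0.

5 | h(k)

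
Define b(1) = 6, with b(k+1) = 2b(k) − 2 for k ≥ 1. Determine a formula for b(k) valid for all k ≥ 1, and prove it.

Claim: b(k) = 2^{k+1} + 2.

Base case: b(1) = 6, and 2^{1+1} + 2 = 4 + 2 = 6.
Assume b(r) = 2^{r+1} + 2 for some r ≥ 1.
Then b(r+1) = 2b(r) − 2 = 2·(2^{r+1} + 2) − 2 = 2^{r+2} + 4 − 2 = 2^{r+2} + 2.
This completes the inductive step, so b(k) = 2^{k+1} + 2 for all k ≥ 1.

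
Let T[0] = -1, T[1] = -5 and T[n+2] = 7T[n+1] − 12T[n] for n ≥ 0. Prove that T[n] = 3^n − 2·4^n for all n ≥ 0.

Base cases: T[0] = -1 and 3^0 − 2·4^0 = -1; T[1] = -5 and 3^1 − 2·4^1 = -5.
Assume T[j] = 3^j − 2·4^j for all 0 ≤ j ≤ r, where r ≥ 1.
Then T[r+1] = 7T[r] − 12T[r−1] = 7·(3^r − 2·4^r) − 12·(3^{r−1} − 2·4^{r−1}) = (7·3 − 12)3^{r−1} − 2·(7·4 − 12)4^{r−1} = 9·3^{r−1} − 32·4^{r−1} = 3^{r+1} − 2·4^{r+1}.
This completes the inductive step, so T[n] = 3^n − 2·4^n for all n ≥ 0.

T[n] = 3^n − 2·4^n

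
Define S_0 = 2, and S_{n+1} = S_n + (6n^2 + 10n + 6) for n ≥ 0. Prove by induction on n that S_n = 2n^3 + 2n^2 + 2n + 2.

Base case: S_0 = 2, and 2·0^3 + 2·0^2 + 2·0 + 2 = 2.
Assume S_k = 2k^3 + 2k^2 + 2k + 2.
Then S_{k+1} = S_k + (6k^2 + 10k + 6) = (2k^3 + 2k^2 + 2k + 2) + (6k^2 + 10k + 6) = 2k^3 + 8k^2 + 12k + 8,
and 2·(k+1)^3 + 2·(k+1)^2 + 2·(k+1) + 2 = 2k^3 + 8k^2 + 12k + 8.
Hence S_n = 2n^3 + 2n^2 + 2n + 2 for every n ≥ 0, by induction.

S_n = 2n^3 + 2n^2 + 2n + 2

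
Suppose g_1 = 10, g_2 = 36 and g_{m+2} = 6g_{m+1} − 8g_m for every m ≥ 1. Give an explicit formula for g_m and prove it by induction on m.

Claim: g_m = 2·4^m + 2^m.

Base cases: g_1 = 10 and 2·4^1 + 2^1 = 10; g_2 = 36 and 2·4^2 + 2^2 = 36.
Assume g_j = 2·4^j + 2^j for all 1 ≤ j ≤ k, where k ≥ 2.
Then g_{k+1} = 6g_k − 8g_{k−1} = 6·(2·4^k + 2^k) − 8·(2·4^{k−1} + 2^{k−1}) = 2·(6·4 − 8)4^{k−1} + (6·2 − 8)2^{k−1} = 32·4^{k−1} + 4·2^{k−1} = 2·4^{k+1} + 2^{k+1}.
Hence g_m = 2·4^m + 2^m for every m ≥ 1, by strong induction.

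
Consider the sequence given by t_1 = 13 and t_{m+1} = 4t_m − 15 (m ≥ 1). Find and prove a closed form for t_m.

Claim: t_m = 2·4^m + 5.

Base case: t_1 = 13, and 2·4^1 + 5 = 8 + 5 = 13.
Assume t_k = 2·4^k + 5 for some k ≥ 1.
Then t_{k+1} = 4t_k − 15 = 4·(2·4^k + 5) − 15 = 8·4^k + 20 − 15 = 2·4^{k+1} + 5.
This completes the inductive step, so t_m = 2·4^m + 5 for all m ≥ 1.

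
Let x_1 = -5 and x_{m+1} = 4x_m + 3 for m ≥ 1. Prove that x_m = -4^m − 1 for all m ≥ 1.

Base case: x_1 = -5, and -4^1 − 1 = -4 − 1 = -5.
Assume x_j = -4^j − 1 for some j ≥ 1.
Then x_{j+1} = 4x_j + 3 = 4·(-4^j − 1) + 3 = -4^{j+1} − 4 + 3 = -4^{j+1} − 1.
By induction, x_m = -4^m − 1 for all m ≥ 1.

x_m = -4^m − 1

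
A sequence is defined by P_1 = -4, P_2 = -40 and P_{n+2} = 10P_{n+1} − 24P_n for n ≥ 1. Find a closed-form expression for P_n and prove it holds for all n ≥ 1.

Claim: P_n = 2·4^n − 2·6^n.

Base cases: P_1 = -4 and 2·4^1 − 2·6^1 = -4; P_2 = -40 and 2·4^2 − 2·6^2 = -40.
Assume P_j = 2·4^j − 2·6^j for all 1 ≤ j ≤ m, where m ≥ 2.
Then P_{m+1} = 10P_m − 24P_{m−1} = 10·(2·4^m − 2·6^m) − 24·(2·4^{m−1} − 2·6^{m−1}) = 2·(10·4 − 24)4^{m−1} − 2·(10·6 − 24)6^{m−1} = 32·4^{m−1} − 72·6^{m−1} = 2·4^{m+1} − 2·6^{m+1}.
By strong induction, P_n = 2·4^n − 2·6^n for all n ≥ 1.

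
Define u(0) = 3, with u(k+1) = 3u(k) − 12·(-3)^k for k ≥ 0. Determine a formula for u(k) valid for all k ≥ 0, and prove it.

Claim: u(k) = 3^k + 2·(-3)^k.

Base case: u(0) = 3, and 3^0 + 2·(-3)^0 = 1 + 2 = 3.
Assume u(r) = 3^r + 2·(-3)^r for some r ≥ 0.
Then u(r+1) = 3u(r) − 12·(-3)^r = 3·(3^r + 2·(-3)^r) − 12·(-3)^r = 3^{r+1} + 6·(-3)^r − 12·(-3)^r = 3^{r+1} − 6·(-3)^r = 3^{r+1} + 2·(-3)^{r+1}.
By induction, u(k) = 3^k + 2·(-3)^k for all k ≥ 0.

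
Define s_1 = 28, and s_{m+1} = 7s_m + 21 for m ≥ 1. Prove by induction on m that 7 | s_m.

Base case: s_1 = 28 = 7·4, so 7 | s_1.
Assume 7 | s_k, so s_k = 7t for some integer t.
Then s_{k+1} = 7s_k + 21 = 7·(7t) + 21 = 7(7t + 3), so 7 | s_{k+1}.
So the property holds for k+1, and by induction 7 | s_m for all m ≥ 1.

7 | s_m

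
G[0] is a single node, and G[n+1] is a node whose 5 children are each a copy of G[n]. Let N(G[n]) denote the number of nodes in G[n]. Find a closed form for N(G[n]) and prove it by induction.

Claim: N(G[n]) = (5^{n+1} − 1)/4.

Base case: N(G[0]) = 1, and (5^{0+1} − 1)/4 = 1.
Assume N(G[k]) = (5^{k+1} − 1)/4.
Then N(G[k+1]) = 1 + 5N(G[k]) = 1 + 5·(5^{k+1} − 1)/4 = 1 + (5^{k+2} − 5)/4 = (4 + 5^{k+2} − 5)/4 = (5^{k+2} − 1)/4.
This completes the inductive step, so N(G[n]) = (5^{n+1} − 1)/4 for all n ≥ 0.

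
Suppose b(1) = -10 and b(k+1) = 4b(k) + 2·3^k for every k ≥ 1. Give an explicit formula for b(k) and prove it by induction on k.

Claim: b(k) = -4^k − 2·3^k.

Base case: b(1) = -10, and -4^1 − 2·3^1 = -4 − 6 = -10.
Assume b(r) = -4^r − 2·3^r for some r ≥ 1.
Then b(r+1) = 4b(r) + 2·3^r = 4·(-4^r − 2·3^r) + 2·3^r = -4^{r+1} − 8·3^r + 2·3^r = -4^{r+1} − 6·3^r = -4^{r+1} − 2·3^{r+1}.
So the formula holds for r+1, and by induction b(k) = -4^k − 2·3^k for all k ≥ 1.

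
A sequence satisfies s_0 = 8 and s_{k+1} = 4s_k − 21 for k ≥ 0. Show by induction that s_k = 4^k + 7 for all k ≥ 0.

Base case: s_0 = 8, and 4^0 + 7 = 1 + 7 = 8.
Assume s_m = 4^m + 7 for some m ≥ 0.
Then s_{m+1} = 4s_m − 21 = 4·(4^m + 7) − 21 = 4^{m+1} + 28 − 21 = 4^{m+1} + 7.
By induction, s_k = 4^k + 7 for all k ≥ 0.

s_k = 4^k + 7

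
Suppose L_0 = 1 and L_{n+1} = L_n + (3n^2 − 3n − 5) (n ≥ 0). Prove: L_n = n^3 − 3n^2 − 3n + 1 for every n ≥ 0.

Base case: L_0 = 1, and 0^3 − 3·0^2 − 3·0 + 1 = 1.
Assume L_m = m^3 − 3m^2 − 3m + 1.
Then L_{m+1} = L_m + (3m^2 − 3m − 5) = (m^3 − 3m^2 − 3m + 1) + (3m^2 − 3m − 5) = m^3 − 6m − 4,
and (m+1)^3 − 3·(m+1)^2 − 3·(m+1) + 1 = m^3 − 6m − 4.
This completes the inductive step, so L_n = n^3 − 3n^2 − 3n + 1 for all n ≥ 0.

L_n = n^3 − 3n^2 − 3n + 1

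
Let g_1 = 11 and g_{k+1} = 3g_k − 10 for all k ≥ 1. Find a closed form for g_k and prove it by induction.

Claim: g_k = 2·3^k + 5.

Base case: g_1 = 11, and 2·3^1 + 5 = 6 + 5 = 11.
Assume g_j = 2·3^j + 5 for some j ≥ 1.
Then g_{j+1} = 3g_j − 10 = 3·(2·3^j + 5) − 10 = 6·3^j + 15 − 10 = 2·3^{j+1} + 5.
So the formula holds for j+1, and by induction g_k = 2·3^k + 5 for all k ≥ 1.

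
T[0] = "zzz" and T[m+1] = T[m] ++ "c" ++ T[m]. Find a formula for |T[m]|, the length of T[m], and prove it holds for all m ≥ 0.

Claim: |T[m]| = 2^{m+2} − 1.

Base case: |T[0]| = 3, and 2^{0+2} − 1 = 3.
Assume |T[r]| = 2^{r+2} − 1.
Then |T[r+1]| = |T[r]| + 1 + |T[r]| = 2|T[r]| + 1 = 2(2^{r+2} − 1) + 1 = 2^{r+3} − 2 + 1 = 2^{r+3} − 1.
This completes the inductive step, so |T[m]| = 2^{m+2} − 1 for all m ≥ 0.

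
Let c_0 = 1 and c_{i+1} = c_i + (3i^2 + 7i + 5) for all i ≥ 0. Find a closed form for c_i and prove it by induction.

Claim: c_i = i^3 + 2i^2 + 2i + 1.

Base case: c_0 = 1, and 0^3 + 2·0^2 + 2·0 + 1 = 1.
Assume c_j = j^3 + 2j^2 + 2j + 1.
Then c_{j+1} = c_j + (3j^2 + 7j + 5) = (j^3 + 2j^2 + 2j + 1) + (3j^2 + 7j + 5) = j^3 + 5j^2 + 9j + 6,
and (j+1)^3 + 2·(j+1)^2 + 2·(j+1) + 1 = j^3 + 5j^2 + 9j + 6.
By induction, c_i = i^3 + 2i^2 + 2i + 1 for all i ≥ 0.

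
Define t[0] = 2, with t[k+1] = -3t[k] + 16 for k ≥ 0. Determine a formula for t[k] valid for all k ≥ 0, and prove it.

Claim: t[k] = -2·(-3)^k + 4.

Base case: t[0] = 2, and -2·(-3)^0 + 4 = -2 + 4 = 2.
Assume t[m] = -2·(-3)^m + 4 for some m ≥ 0.
Then t[m+1] = -3t[m] + 16 = -3·(-2·(-3)^m + 4) + 16 = 6·(-3)^m − 12 + 16 = -2·(-3)^{m+1} + 4.
So the formula holds for m+1, and by induction t[k] = -2·(-3)^k + 4 for all k ≥ 0.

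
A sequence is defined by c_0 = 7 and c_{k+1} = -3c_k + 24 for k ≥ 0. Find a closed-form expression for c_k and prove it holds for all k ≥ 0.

Claim: c_k = (-3)^k + 6.

Base case: c_0 = 7, and (-3)^0 + 6 = 1 + 6 = 7.
Assume c_m = (-3)^m + 6 for some m ≥ 0.
Then c_{m+1} = -3c_m + 24 = -3·((-3)^m + 6) + 24 = -3·(-3)^m − 18 + 24 = (-3)^{m+1} + 6.
Hence c_k = (-3)^k + 6 for every k ≥ 0, by induction.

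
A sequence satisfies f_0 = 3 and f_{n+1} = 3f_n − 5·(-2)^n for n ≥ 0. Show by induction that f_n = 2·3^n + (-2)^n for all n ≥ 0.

Base case: f_0 = 3, and 2·3^0 + (-2)^0 = 2 + 1 = 3.
Assume f_j = 2·3^j + (-2)^j for some j ≥ 0.
Then f_{j+1} = 3f_j − 5·(-2)^j = 3·(2·3^j + (-2)^j) − 5·(-2)^j = 2·3^{j+1} + 3·(-2)^j − 5·(-2)^j = 2·3^{j+1} − 2·(-2)^j = 2·3^{j+1} + (-2)^{j+1}.
This completes the inductive step, so f_n = 2·3^n + (-2)^n for all n ≥ 0.

f_n = 2·3^n + (-2)^n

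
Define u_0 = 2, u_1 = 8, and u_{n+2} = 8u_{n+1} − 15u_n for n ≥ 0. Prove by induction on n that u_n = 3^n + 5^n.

Base cases: u_0 = 2 and 3^0 + 5^0 = 2; u_1 = 8 and 3^1 + 5^1 = 8.
Assume u_j = 3^j + 5^j for all 0 ≤ j ≤ r, where r ≥ 1.
Then u_{r+1} = 8u_r − 15u_{r−1} = 8·(3^r + 5^r) − 15·(3^{r−1} + 5^{r−1}) = (8·3 − 15)3^{r−1} + (8·5 − 15)5^{r−1} = 9·3^{r−1} + 25·5^{r−1} = 3^{r+1} + 5^{r+1}.
Hence u_n = 3^n + 5^n for every n ≥ 0, by strong induction.

u_n = 3^n + 5^n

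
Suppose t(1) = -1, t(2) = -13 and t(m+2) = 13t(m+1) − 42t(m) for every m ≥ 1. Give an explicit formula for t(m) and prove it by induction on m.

Claim: t(m) = -7^m + 6^m.

Base cases: t(1) = -1 and -7^1 + 6^1 = -1; t(2) = -13 and -7^2 + 6^2 = -13.
Assume t(j) = -7^j + 6^j for all 1 ≤ j ≤ r, where r ≥ 2.
Then t(r+1) = 13t(r) − 42t(r−1) = 13·(-7^r + 6^r) − 42·(-7^{r−1} + 6^{r−1}) = -(13·7 − 42)7^{r−1} + (13·6 − 42)6^{r−1} = -49·7^{r−1} + 36·6^{r−1} = -7^{r+1} + 6^{r+1}.
Hence t(m) = -7^m + 6^m for every m ≥ 1, by strong induction.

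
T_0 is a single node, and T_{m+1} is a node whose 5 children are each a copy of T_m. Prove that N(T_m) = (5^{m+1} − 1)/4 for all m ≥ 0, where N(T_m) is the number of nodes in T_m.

Base case: N(T_0) = 1, and (5^{0+1} − 1)/4 = 1.
Assume N(T_j) = (5^{j+1} − 1)/4.
Then N(T_{j+1}) = 1 + 5N(T_j) = 1 + 5·(5^{j+1} − 1)/4 = 1 + (5^{j+2} − 5)/4 = (4 + 5^{j+2} − 5)/4 = (5^{j+2} − 1)/4.
By induction, N(T_m) = (5^{m+1} − 1)/4 for all m ≥ 0.

N(T_m) = (5^{m+1} − 1)/4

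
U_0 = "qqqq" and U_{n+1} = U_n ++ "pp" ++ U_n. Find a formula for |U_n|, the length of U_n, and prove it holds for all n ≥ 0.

Claim: |U_n| = 6·2^n − 2.

Base case: |U_0| = 4, and 6·2^0 − 2 = 4.
Assume |U_m| = 6·2^m − 2.
Then |U_{m+1}| = |U_m| + 2 + |U_m| = 2|U_m| + 2 = 2(6·2^m − 2) + 2 = 6·2^{m+1} − 4 + 2 = 6·2^{m+1} − 2.
Hence |U_n| = 6·2^n − 2 for every n ≥ 0, by induction.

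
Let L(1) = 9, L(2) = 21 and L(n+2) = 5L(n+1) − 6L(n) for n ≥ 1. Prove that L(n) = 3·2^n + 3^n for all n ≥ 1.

Base cases: L(1) = 9 and 3·2^1 + 3^1 = 9; L(2) = 21 and 3·2^2 + 3^2 = 21.
Assume L(j) = 3·2^j + 3^j for all 1 ≤ j ≤ k, where k ≥ 2.
Then L(k+1) = 5L(k) − 6L(k−1) = 5·(3·2^k + 3^k) − 6·(3·2^{k−1} + 3^{k−1}) = 3·(5·2 − 6)2^{k−1} + (5·3 − 6)3^{k−1} = 12·2^{k−1} + 9·3^{k−1} = 3·2^{k+1} + 3^{k+1}.
Hence L(n) = 3·2^n + 3^n for every n ≥ 1, by strong induction.

L(n) = 3·2^n + 3^n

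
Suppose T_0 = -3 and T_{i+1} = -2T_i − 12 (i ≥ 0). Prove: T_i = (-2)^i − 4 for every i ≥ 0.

Base case: T_0 = -3, and (-2)^0 − 4 = 1 − 4 = -3.
Assume T_k = (-2)^k − 4 for some k ≥ 0.
Then T_{k+1} = -2T_k − 12 = -2·((-2)^k − 4) − 12 = -2·(-2)^k + 8 − 12 = (-2)^{k+1} − 4.
Hence T_i = (-2)^i − 4 for every i ≥ 0, by induction.

T_i = (-2)^i − 4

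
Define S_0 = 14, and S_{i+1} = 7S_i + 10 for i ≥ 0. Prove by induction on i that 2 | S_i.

Base case: S_0 = 14 = 2·7, so 2 | S_0.
Assume 2 | S_m, so S_m = 2t for some integer t.
Then S_{m+1} = 7S_m + 10 = 7·(2t) + 10 = 2(7t + 5), so 2 | S_{m+1}.
Hence 2 | S_i for every i ≥ 0, by induction.

2 | S_i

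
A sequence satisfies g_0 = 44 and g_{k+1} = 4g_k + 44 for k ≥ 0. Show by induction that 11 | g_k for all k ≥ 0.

Base case: g_0 = 44 = 11·4, so 11 | g_0.
Assume 11 | g_m, so g_m = 11t for some integer t.
Then g_{m+1} = 4g_m + 44 = 4·(11t) + 44 = 11(4t + 4), so 11 | g_{m+1}.
So the property holds for m+1, and by induction 11 | g_k for all k ≥ 0.

11 | g_k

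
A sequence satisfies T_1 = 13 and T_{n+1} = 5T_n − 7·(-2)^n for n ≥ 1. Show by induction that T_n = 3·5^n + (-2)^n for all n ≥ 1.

Base case: T_1 = 13, and 3·5^1 + (-2)^1 = 15 − 2 = 13.
Assume T_m = 3·5^m + (-2)^m for some m ≥ 1.
Then T_{m+1} = 5T_m − 7·(-2)^m = 5·(3·5^m + (-2)^m) − 7·(-2)^m = 3·5^{m+1} + 5·(-2)^m − 7·(-2)^m = 3·5^{m+1} − 2·(-2)^m = 3·5^{m+1} + (-2)^{m+1}.
This completes the inductive step, so T_n = 3·5^n + (-2)^n for all n ≥ 1.

T_n = 3·5^n + (-2)^n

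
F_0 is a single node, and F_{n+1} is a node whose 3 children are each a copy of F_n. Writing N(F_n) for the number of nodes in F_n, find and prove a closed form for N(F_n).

Claim: N(F_n) = (3^{n+1} − 1)/2.

Base case: N(F_0) = 1, and (3^{0+1} − 1)/2 = 1.
Assume N(F_k) = (3^{k+1} − 1)/2.
Then N(F_{k+1}) = 1 + 3N(F_k) = 1 + 3·(3^{k+1} − 1)/2 = 1 + (3^{k+2} − 3)/2 = (2 + 3^{k+2} − 3)/2 = (3^{k+2} − 1)/2.
This completes the inductive step, so N(F_n) = (3^{n+1} − 1)/2 for all n ≥ 0.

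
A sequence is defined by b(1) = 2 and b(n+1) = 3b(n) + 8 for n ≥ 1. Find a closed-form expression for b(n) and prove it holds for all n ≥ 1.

Claim: b(n) = 2·3^n − 4.

Base case: b(1) = 2, and 2·3^1 − 4 = 6 − 4 = 2.
Assume b(m) = 2·3^m − 4 for some m ≥ 1.
Then b(m+1) = 3b(m) + 8 = 3·(2·3^m − 4) + 8 = 6·3^m − 12 + 8 = 2·3^{m+1} − 4.
So the formula holds for m+1, and by induction b(n) = 2·3^n − 4 for all n ≥ 1.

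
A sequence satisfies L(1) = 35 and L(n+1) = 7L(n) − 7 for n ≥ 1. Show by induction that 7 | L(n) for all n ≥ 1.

Base case: L(1) = 35 = 7·5, so 7 | L(1).
Assume 7 | L(m), so L(m) = 7t for some integer t.
Then L(m+1) = 7L(m) − 7 = 7·(7t) − 7 = 7(7t − 1), so 7 | L(m+1).
By induction, 7 | L(n) for all n ≥ 1.

7 | L(n)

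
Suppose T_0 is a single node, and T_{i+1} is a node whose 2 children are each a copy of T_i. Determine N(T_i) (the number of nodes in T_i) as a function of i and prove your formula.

Claim: N(T_i) = 2^{i+1} − 1.

Base case: N(T_0) = 1, and 2^{0+1} − 1 = 1.
Assume N(T_m) = 2^{m+1} − 1.
Then N(T_{m+1}) = 1 + 2N(T_m) = 1 + 2(2^{m+1} − 1) = 2^{m+2} − 2 + 1 = 2^{m+2} − 1.
By induction, N(T_i) = 2^{i+1} − 1 for all i ≥ 0.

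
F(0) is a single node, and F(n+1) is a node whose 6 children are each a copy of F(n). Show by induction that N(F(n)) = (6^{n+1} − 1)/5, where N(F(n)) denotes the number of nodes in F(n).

Base case: N(F(0)) = 1, and (6^{0+1} − 1)/5 = 1.
Assume N(F(j)) = (6^{j+1} − 1)/5.
Then N(F(j+1)) = 1 + 6N(F(j)) = 1 + 6·(6^{j+1} − 1)/5 = 1 + (6^{j+2} − 6)/5 = (5 + 6^{j+2} − 6)/5 = (6^{j+2} − 1)/5.
So the formula holds for j+1, and by induction N(F(n)) = (6^{n+1} − 1)/5 for all n ≥ 0.

N(F(n)) = (6^{n+1} − 1)/5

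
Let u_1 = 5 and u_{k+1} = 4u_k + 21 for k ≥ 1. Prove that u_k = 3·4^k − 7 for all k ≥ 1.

Base case: u_1 = 5, and 3·4^1 − 7 = 12 − 7 = 5.
Assume u_r = 3·4^r − 7 for some r ≥ 1.
Then u_{r+1} = 4u_r + 21 = 4·(3·4^r − 7) + 21 = 12·4^r − 28 + 21 = 3·4^{r+1} − 7.
By induction, u_k = 3·4^k − 7 for all k ≥ 1.

u_k = 3·4^k − 7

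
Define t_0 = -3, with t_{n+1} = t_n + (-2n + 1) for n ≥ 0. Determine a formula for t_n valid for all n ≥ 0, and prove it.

Claim: t_n = -n^2 + 2n − 3.

Base case: t_0 = -3, and -0^2 + 2·0 − 3 = -3.
Assume t_k = -k^2 + 2k − 3.
Then t_{k+1} = t_k + (-2k + 1) = (-k^2 + 2k − 3) + (-2k + 1) = -k^2 − 2,
and -(k+1)^2 + 2·(k+1) − 3 = -k^2 − 2.
This completes the inductive step, so t_n = -n^2 + 2n − 3 for all n ≥ 0.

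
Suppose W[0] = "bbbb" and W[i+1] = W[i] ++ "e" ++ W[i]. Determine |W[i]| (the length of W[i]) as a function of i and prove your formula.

Claim: |W[i]| = 5·2^i − 1.

Base case: |W[0]| = 4, and 5·2^0 − 1 = 4.
Assume |W[k]| = 5·2^k − 1.
Then |W[k+1]| = |W[k]| + 1 + |W[k]| = 2|W[k]| + 1 = 2(5·2^k − 1) + 1 = 5·2^{k+1} − 2 + 1 = 5·2^{k+1} − 1.
Hence |W[i]| = 5·2^i − 1 for every i ≥ 0, by induction.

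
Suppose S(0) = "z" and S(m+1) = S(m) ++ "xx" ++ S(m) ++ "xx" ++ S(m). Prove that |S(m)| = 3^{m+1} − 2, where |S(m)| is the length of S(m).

Base case: |S(0)| = 1, and 3^{0+1} − 2 = 1.
Assume |S(r)| = 3^{r+1} − 2.
Then |S(r+1)| = 3|S(r)| + 4 = 3(3^{r+1} − 2) + 4 = 3^{r+2} − 6 + 4 = 3^{r+2} − 2.
This completes the inductive step, so |S(m)| = 3^{m+1} − 2 for all m ≥ 0.

|S(m)| = 3^{m+1} − 2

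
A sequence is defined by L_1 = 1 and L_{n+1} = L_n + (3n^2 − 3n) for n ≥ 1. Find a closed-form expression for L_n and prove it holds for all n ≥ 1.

Claim: L_n = n^3 − 3n^2 + 2n + 1.

Base case: L_1 = 1, and 1^3 − 3·1^2 + 2·1 + 1 = 1.
Assume L_k = k^3 − 3k^2 + 2k + 1.
Then L_{k+1} = L_k + (3k^2 − 3k) = (k^3 − 3k^2 + 2k + 1) + (3k^2 − 3k) = k^3 − k + 1,
and (k+1)^3 − 3·(k+1)^2 + 2·(k+1) + 1 = k^3 − k + 1.
Hence L_n = n^3 − 3n^2 + 2n + 1 for every n ≥ 1, by induction.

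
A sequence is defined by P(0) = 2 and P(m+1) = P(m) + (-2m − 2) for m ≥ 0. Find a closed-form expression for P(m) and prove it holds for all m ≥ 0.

Claim: P(m) = -m^2 − m + 2.

Base case: P(0) = 2, and -0^2 − 0 + 2 = 2.
Assume P(j) = -j^2 − j + 2.
Then P(j+1) = P(j) + (-2j − 2) = (-j^2 − j + 2) + (-2j − 2) = -j^2 − 3j,
and -(j+1)^2 − (j+1) + 2 = -j^2 − 3j.
This completes the inductive step, so P(m) = -m^2 − m + 2 for all m ≥ 0.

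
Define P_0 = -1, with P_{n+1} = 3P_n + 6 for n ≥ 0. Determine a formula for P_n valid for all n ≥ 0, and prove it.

Claim: P_n = 2·3^n − 3.

Base case: P_0 = -1, and 2·3^0 − 3 = 2 − 3 = -1.
Assume P_m = 2·3^m − 3 for some m ≥ 0.
Then P_{m+1} = 3P_m + 6 = 3·(2·3^m − 3) + 6 = 6·3^m − 9 + 6 = 2·3^{m+1} − 3.
By induction, P_n = 2·3^n − 3 for all n ≥ 0.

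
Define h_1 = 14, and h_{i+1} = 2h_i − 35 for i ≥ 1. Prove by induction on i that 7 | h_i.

Base case: h_1 = 14 = 7·2, so 7 | h_1.
Assume 7 | h_k, so h_k = 7t for some integer t.
Then h_{k+1} = 2h_k − 35 = 2·(7t) − 35 = 7(2t − 5), so 7 | h_{k+1}.
This completes the inductive step, so 7 | h_i for all i ≥ 1.

7 | h_i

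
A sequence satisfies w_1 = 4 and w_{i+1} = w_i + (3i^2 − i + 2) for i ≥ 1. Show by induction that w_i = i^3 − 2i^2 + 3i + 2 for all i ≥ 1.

Base case: w_1 = 4, and 1^3 − 2·1^2 + 3·1 + 2 = 4.
Assume w_j = j^3 − 2j^2 + 3j + 2.
Then w_{j+1} = w_j + (3j^2 − j + 2) = (j^3 − 2j^2 + 3j + 2) + (3j^2 − j + 2) = j^3 + j^2 + 2j + 4,
and (j+1)^3 − 2·(j+1)^2 + 3·(j+1) + 2 = j^3 + j^2 + 2j + 4.
This completes the inductive step, so w_i = i^3 − 2i^2 + 3i + 2 for all i ≥ 1.

w_i = i^3 − 2i^2 + 3i + 2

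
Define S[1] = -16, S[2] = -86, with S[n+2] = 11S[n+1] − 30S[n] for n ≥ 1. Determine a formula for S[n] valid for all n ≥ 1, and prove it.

Claim: S[n] = -6^n − 2·5^n.

Base cases: S[1] = -16 and -6^1 − 2·5^1 = -16; S[2] = -86 and -6^2 − 2·5^2 = -86.
Assume S[j] = -6^j − 2·5^j for all 1 ≤ j ≤ r, where r ≥ 2.
Then S[r+1] = 11S[r] − 30S[r−1] = 11·(-6^r − 2·5^r) − 30·(-6^{r−1} − 2·5^{r−1}) = -(11·6 − 30)6^{r−1} − 2·(11·5 − 30)5^{r−1} = -36·6^{r−1} − 50·5^{r−1} = -6^{r+1} − 2·5^{r+1}.
So the formula holds for r+1, and by strong induction S[n] = -6^n − 2·5^n for all n ≥ 1.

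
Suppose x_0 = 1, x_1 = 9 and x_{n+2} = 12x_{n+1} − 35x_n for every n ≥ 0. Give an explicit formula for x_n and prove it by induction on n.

Claim: x_n = -5^n + 2·7^n.

Base cases: x_0 = 1 and -5^0 + 2·7^0 = 1; x_1 = 9 and -5^1 + 2·7^1 = 9.
Assume x_j = -5^j + 2·7^j for all 0 ≤ j ≤ r, where r ≥ 1.
Then x_{r+1} = 12x_r − 35x_{r−1} = 12·(-5^r + 2·7^r) − 35·(-5^{r−1} + 2·7^{r−1}) = -(12·5 − 35)5^{r−1} + 2·(12·7 − 35)7^{r−1} = -25·5^{r−1} + 98·7^{r−1} = -5^{r+1} + 2·7^{r+1}.
By strong induction, x_n = -5^n + 2·7^n for all n ≥ 0.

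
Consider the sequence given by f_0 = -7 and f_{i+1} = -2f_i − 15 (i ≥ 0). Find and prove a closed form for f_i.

Claim: f_i = -2·(-2)^i − 5.

Base case: f_0 = -7, and -2·(-2)^0 − 5 = -2 − 5 = -7.
Assume f_k = -2·(-2)^k − 5 for some k ≥ 0.
Then f_{k+1} = -2f_k − 15 = -2·(-2·(-2)^k − 5) − 15 = 4·(-2)^k + 10 − 15 = -2·(-2)^{k+1} − 5.
This completes the inductive step, so f_i = -2·(-2)^i − 5 for all i ≥ 0.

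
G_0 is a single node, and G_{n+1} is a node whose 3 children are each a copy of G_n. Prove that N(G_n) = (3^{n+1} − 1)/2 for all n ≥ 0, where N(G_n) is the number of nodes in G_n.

Base case: N(G_0) = 1, and (3^{0+1} − 1)/2 = 1.
Assume N(G_j) = (3^{j+1} − 1)/2.
Then N(G_{j+1}) = 1 + 3N(G_j) = 1 + 3·(3^{j+1} − 1)/2 = 1 + (3^{j+2} − 3)/2 = (2 + 3^{j+2} − 3)/2 = (3^{j+2} − 1)/2.
By induction, N(G_n) = (3^{n+1} − 1)/2 for all n ≥ 0.

N(G_n) = (3^{n+1} − 1)/2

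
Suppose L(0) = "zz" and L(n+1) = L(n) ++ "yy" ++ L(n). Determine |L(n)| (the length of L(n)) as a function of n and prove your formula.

Claim: |L(n)| = 2^{n+2} − 2.

Base case: |L(0)| = 2, and 2^{0+2} − 2 = 2.
Assume |L(j)| = 2^{j+2} − 2.
Then |L(j+1)| = |L(j)| + 2 + |L(j)| = 2|L(j)| + 2 = 2(2^{j+2} − 2) + 2 = 2^{j+3} − 4 + 2 = 2^{j+3} − 2.
This completes the inductive step, so |L(n)| = 2^{n+2} − 2 for all n ≥ 0.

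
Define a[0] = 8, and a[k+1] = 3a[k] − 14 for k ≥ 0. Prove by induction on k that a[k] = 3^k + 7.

Base case: a[0] = 8, and 3^0 + 7 = 1 + 7 = 8.
Assume a[m] = 3^m + 7 for some m ≥ 0.
Then a[m+1] = 3a[m] − 14 = 3·(3^m + 7) − 14 = 3^{m+1} + 21 − 14 = 3^{m+1} + 7.
Hence a[k] = 3^k + 7 for every k ≥ 0, by induction.

a[k] = 3^k + 7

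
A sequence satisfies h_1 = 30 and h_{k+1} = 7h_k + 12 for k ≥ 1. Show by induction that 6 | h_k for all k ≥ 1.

Base case: h_1 = 30 = 6·5, so 6 | h_1.
Assume 6 | h_j, so h_j = 6t for some integer t.
Then h_{j+1} = 7h_j + 12 = 7·(6t) + 12 = 6(7t + 2), so 6 | h_{j+1}.
So the property holds for j+1, and by induction 6 | h_k for all k ≥ 1.

6 | h_k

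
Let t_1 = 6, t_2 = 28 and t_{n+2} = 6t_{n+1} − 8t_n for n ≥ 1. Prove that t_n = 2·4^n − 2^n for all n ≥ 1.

Base cases: t_1 = 6 and 2·4^1 − 2^1 = 6; t_2 = 28 and 2·4^2 − 2^2 = 28.
Assume t_j = 2·4^j − 2^j for all 1 ≤ j ≤ k, where k ≥ 2.
Then t_{k+1} = 6t_k − 8t_{k−1} = 6·(2·4^k − 2^k) − 8·(2·4^{k−1} − 2^{k−1}) = 2·(6·4 − 8)4^{k−1} − (6·2 − 8)2^{k−1} = 32·4^{k−1} − 4·2^{k−1} = 2·4^{k+1} − 2^{k+1}.
By strong induction, t_n = 2·4^n − 2^n for all n ≥ 1.

t_n = 2·4^n − 2^n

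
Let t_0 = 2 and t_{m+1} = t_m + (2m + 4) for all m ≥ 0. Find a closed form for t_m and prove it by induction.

Claim: t_m = m^2 + 3m + 2.

Base case: t_0 = 2, and 0^2 + 3·0 + 2 = 2.
Assume t_r = r^2 + 3r + 2.
Then t_{r+1} = t_r + (2r + 4) = (r^2 + 3r + 2) + (2r + 4) = r^2 + 5r + 6,
and (r+1)^2 + 3·(r+1) + 2 = r^2 + 5r + 6.
By induction, t_m = m^2 + 3m + 2 for all m ≥ 0.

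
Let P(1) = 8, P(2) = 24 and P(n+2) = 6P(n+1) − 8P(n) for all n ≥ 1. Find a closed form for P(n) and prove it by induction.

Claim: P(n) = 2·2^n + 4^n.

Base cases: P(1) = 8 and 2·2^1 + 4^1 = 8; P(2) = 24 and 2·2^2 + 4^2 = 24.
Assume P(j) = 2·2^j + 4^j for all 1 ≤ j ≤ r, where r ≥ 2.
Then P(r+1) = 6P(r) − 8P(r−1) = 6·(2·2^r + 4^r) − 8·(2·2^{r−1} + 4^{r−1}) = 2·(6·2 − 8)2^{r−1} + (6·4 − 8)4^{r−1} = 8·2^{r−1} + 16·4^{r−1} = 2·2^{r+1} + 4^{r+1}.
By strong induction, P(n) = 2·2^n + 4^n for all n ≥ 1.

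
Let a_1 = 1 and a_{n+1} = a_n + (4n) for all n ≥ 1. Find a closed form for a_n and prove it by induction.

Claim: a_n = 2n^2 − 2n + 1.

Base case: a_1 = 1, and 2·1^2 − 2·1 + 1 = 1.
Assume a_r = 2r^2 − 2r + 1.
Then a_{r+1} = a_r + (4r) = (2r^2 − 2r + 1) + (4r) = 2r^2 + 2r + 1,
and 2·(r+1)^2 − 2·(r+1) + 1 = 2r^2 + 2r + 1.
This completes the inductive step, so a_n = 2n^2 − 2n + 1 for all n ≥ 1.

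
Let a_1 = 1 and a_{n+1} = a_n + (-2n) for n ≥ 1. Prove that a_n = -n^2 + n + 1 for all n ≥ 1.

Base case: a_1 = 1, and -1^2 + 1 + 1 = 1.
Assume a_r = -r^2 + r + 1.
Then a_{r+1} = a_r + (-2r) = (-r^2 + r + 1) + (-2r) = -r^2 − r + 1,
and -(r+1)^2 + (r+1) + 1 = -r^2 − r + 1.
Hence a_n = -n^2 + n + 1 for every n ≥ 1, by induction.

a_n = -n^2 + n + 1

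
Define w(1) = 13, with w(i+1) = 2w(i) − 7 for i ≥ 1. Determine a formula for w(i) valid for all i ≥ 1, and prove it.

Claim: w(i) = 3·2^i + 7.

Base case: w(1) = 13, and 3·2^1 + 7 = 6 + 7 = 13.
Assume w(j) = 3·2^j + 7 for some j ≥ 1.
Then w(j+1) = 2w(j) − 7 = 2·(3·2^j + 7) − 7 = 6·2^j + 14 − 7 = 3·2^{j+1} + 7.
Hence w(i) = 3·2^i + 7 for every i ≥ 1, by induction.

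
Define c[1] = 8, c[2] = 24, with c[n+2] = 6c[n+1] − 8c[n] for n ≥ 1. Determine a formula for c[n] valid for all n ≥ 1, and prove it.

Claim: c[n] = 4^n + 2·2^n.

Base cases: c[1] = 8 and 4^1 + 2·2^1 = 8; c[2] = 24 and 4^2 + 2·2^2 = 24.
Assume c[j] = 4^j + 2·2^j for all 1 ≤ j ≤ m, where m ≥ 2.
Then c[m+1] = 6c[m] − 8c[m−1] = 6·(4^m + 2·2^m) − 8·(4^{m−1} + 2·2^{m−1}) = (6·4 − 8)4^{m−1} + 2·(6·2 − 8)2^{m−1} = 16·4^{m−1} + 8·2^{m−1} = 4^{m+1} + 2·2^{m+1}.
By strong induction, c[n] = 4^n + 2·2^n for all n ≥ 1.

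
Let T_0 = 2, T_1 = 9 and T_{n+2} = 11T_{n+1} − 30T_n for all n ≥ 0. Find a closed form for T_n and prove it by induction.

Claim: T_n = 3·5^n − 6^n.

Base cases: T_0 = 2 and 3·5^0 − 6^0 = 2; T_1 = 9 and 3·5^1 − 6^1 = 9.
Assume T_j = 3·5^j − 6^j for all 0 ≤ j ≤ m, where m ≥ 1.
Then T_{m+1} = 11T_m − 30T_{m−1} = 11·(3·5^m − 6^m) − 30·(3·5^{m−1} − 6^{m−1}) = 3·(11·5 − 30)5^{m−1} − (11·6 − 30)6^{m−1} = 75·5^{m−1} − 36·6^{m−1} = 3·5^{m+1} − 6^{m+1}.
This completes the inductive step, so T_n = 3·5^n − 6^n for all n ≥ 0.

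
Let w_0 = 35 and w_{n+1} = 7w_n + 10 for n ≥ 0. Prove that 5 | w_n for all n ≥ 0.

Base case: w_0 = 35 = 5·7, so 5 | w_0.
Assume 5 | w_j, so w_j = 5t for some integer t.
Then w_{j+1} = 7w_j + 10 = 7·(5t) + 10 = 5(7t + 2), so 5 | w_{j+1}.
So the property holds for j+1, and by induction 5 | w_n for all n ≥ 0.

5 | w_n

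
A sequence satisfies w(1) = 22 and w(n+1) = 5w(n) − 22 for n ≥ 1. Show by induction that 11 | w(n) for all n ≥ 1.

Base case: w(1) = 22 = 11·2, so 11 | w(1).
Assume 11 | w(j), so w(j) = 11t for some integer t.
Then w(j+1) = 5w(j) − 22 = 5·(11t) − 22 = 11(5t − 2), so 11 | w(j+1).
This completes the inductive step, so 11 | w(n) for all n ≥ 1.

11 | w(n)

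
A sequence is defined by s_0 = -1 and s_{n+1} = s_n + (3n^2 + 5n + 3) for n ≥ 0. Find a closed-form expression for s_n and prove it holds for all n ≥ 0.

Claim: s_n = n^3 + n^2 + n − 1.

Base case: s_0 = -1, and 0^3 + 0^2 + 0 − 1 = -1.
Assume s_j = j^3 + j^2 + j − 1.
Then s_{j+1} = s_j + (3j^2 + 5j + 3) = (j^3 + j^2 + j − 1) + (3j^2 + 5j + 3) = j^3 + 4j^2 + 6j + 2,
and (j+1)^3 + (j+1)^2 + (j+1) − 1 = j^3 + 4j^2 + 6j + 2.
By induction, s_n = n^3 + n^2 + n − 1 for all n ≥ 0.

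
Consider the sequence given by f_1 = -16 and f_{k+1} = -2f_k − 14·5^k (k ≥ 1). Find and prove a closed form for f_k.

Claim: f_k = 3·(-2)^k − 2·5^k.

Base case: f_1 = -16, and 3·(-2)^1 − 2·5^1 = -6 − 10 = -16.
Assume f_j = 3·(-2)^j − 2·5^j for some j ≥ 1.
Then f_{j+1} = -2f_j − 14·5^j = -2·(3·(-2)^j − 2·5^j) − 14·5^j = 3·(-2)^{j+1} + 4·5^j − 14·5^j = 3·(-2)^{j+1} − 10·5^j = 3·(-2)^{j+1} − 2·5^{j+1}.
This completes the inductive step, so f_k = 3·(-2)^k − 2·5^k for all k ≥ 1.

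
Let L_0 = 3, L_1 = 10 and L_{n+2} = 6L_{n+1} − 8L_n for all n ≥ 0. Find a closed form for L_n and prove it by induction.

Claim: L_n = 2·4^n + 2^n.

Base cases: L_0 = 3 and 2·4^0 + 2^0 = 3; L_1 = 10 and 2·4^1 + 2^1 = 10.
Assume L_j = 2·4^j + 2^j for all 0 ≤ j ≤ r, where r ≥ 1.
Then L_{r+1} = 6L_r − 8L_{r−1} = 6·(2·4^r + 2^r) − 8·(2·4^{r−1} + 2^{r−1}) = 2·(6·4 − 8)4^{r−1} + (6·2 − 8)2^{r−1} = 32·4^{r−1} + 4·2^{r−1} = 2·4^{r+1} + 2^{r+1}.
By strong induction, L_n = 2·4^n + 2^n for all n ≥ 0.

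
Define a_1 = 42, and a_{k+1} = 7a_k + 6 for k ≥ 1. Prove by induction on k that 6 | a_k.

Base case: a_1 = 42 = 6·7, so 6 | a_1.
Assume 6 | a_m, so a_m = 6t for some integer t.
Then a_{m+1} = 7a_m + 6 = 7·(6t) + 6 = 6(7t + 1), so 6 | a_{m+1}.
By induction, 6 | a_k for all k ≥ 1.

6 | a_k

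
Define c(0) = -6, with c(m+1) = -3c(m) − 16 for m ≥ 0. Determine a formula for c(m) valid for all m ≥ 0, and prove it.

Claim: c(m) = -2·(-3)^m − 4.

Base case: c(0) = -6, and -2·(-3)^0 − 4 = -2 − 4 = -6.
Assume c(k) = -2·(-3)^k − 4 for some k ≥ 0.
Then c(k+1) = -3c(k) − 16 = -3·(-2·(-3)^k − 4) − 16 = 6·(-3)^k + 12 − 16 = -2·(-3)^{k+1} − 4.
This completes the inductive step, so c(m) = -2·(-3)^m − 4 for all m ≥ 0.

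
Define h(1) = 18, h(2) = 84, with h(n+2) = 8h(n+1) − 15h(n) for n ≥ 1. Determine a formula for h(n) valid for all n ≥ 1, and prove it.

Claim: h(n) = 3·5^n + 3^n.

Base cases: h(1) = 18 and 3·5^1 + 3^1 = 18; h(2) = 84 and 3·5^2 + 3^2 = 84.
Assume h(j) = 3·5^j + 3^j for all 1 ≤ j ≤ k, where k ≥ 2.
Then h(k+1) = 8h(k) − 15h(k−1) = 8·(3·5^k + 3^k) − 15·(3·5^{k−1} + 3^{k−1}) = 3·(8·5 − 15)5^{k−1} + (8·3 − 15)3^{k−1} = 75·5^{k−1} + 9·3^{k−1} = 3·5^{k+1} + 3^{k+1}.
So the formula holds for k+1, and by strong induction h(n) = 3·5^n + 3^n for all n ≥ 1.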